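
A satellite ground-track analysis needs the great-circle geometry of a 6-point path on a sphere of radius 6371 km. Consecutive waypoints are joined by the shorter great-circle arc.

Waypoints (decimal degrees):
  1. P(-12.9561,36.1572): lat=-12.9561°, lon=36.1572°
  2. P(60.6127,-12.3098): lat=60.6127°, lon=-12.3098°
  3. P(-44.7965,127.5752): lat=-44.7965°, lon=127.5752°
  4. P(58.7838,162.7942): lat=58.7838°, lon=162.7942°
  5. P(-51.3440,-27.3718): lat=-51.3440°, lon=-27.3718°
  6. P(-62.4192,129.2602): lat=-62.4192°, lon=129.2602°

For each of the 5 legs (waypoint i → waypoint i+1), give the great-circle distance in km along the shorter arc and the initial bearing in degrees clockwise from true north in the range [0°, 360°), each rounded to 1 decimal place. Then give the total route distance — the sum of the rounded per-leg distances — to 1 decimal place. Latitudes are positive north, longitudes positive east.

Leg 1: φ1=-0.2261266, φ2=1.0578912, Δφ=1.2840178, Δλ=-0.8459087 rad; a=sin²(Δφ/2)+cosφ1·cosφ2·sin²(Δλ/2)=0.4391355956; c=2·atan2(√a, √(1-a))=1.448764868; dist=6371·c=9230.081 ≈ 9230.1 km; running total=9230.1 km
Leg 1 bearing: y=sinΔλ·cosφ2=-0.36733320, x=cosφ1·sinφ2-sinφ1·cosφ2·cosΔλ=0.92208916; θ=atan2(y, x)=-21.7209° <0 so +360° → 338.2791° ≈ 338.3°
Leg 2: φ1=1.0578912, φ2=-0.7818464, Δφ=-1.8397376, Δλ=2.4414538 rad; a=sin²(Δφ/2)+cosφ1·cosφ2·sin²(Δλ/2)=0.9401121701; c=2·atan2(√a, √(1-a))=2.647131056; dist=6371·c=16864.872 ≈ 16864.9 km; running total=26095.0 km
Leg 2 bearing: y=sinΔλ·cosφ2=0.45722109, x=cosφ1·sinφ2-sinφ1·cosφ2·cosΔλ=0.12709832; θ=atan2(y, x)=74.4651° ≈ 74.5°
Leg 3: φ1=-0.7818464, φ2=1.0259709, Δφ=1.8078173, Δλ=0.6146875 rad; a=sin²(Δφ/2)+cosφ1·cosφ2·sin²(Δλ/2)=0.6510634885; c=2·atan2(√a, √(1-a))=1.877719443; dist=6371·c=11962.951 ≈ 11963.0 km; running total=38058.0 km
Leg 3 bearing: y=sinΔλ·cosφ2=0.29888733, x=cosφ1·sinφ2-sinφ1·cosφ2·cosΔλ=0.90519923; θ=atan2(y, x)=18.2727° ≈ 18.3°
Leg 4: φ1=1.0259709, φ2=-0.8961219, Δφ=-1.9220927, Δλ=-3.3190228 rad; a=sin²(Δφ/2)+cosφ1·cosφ2·sin²(Δλ/2)=0.9932495076; c=2·atan2(√a, √(1-a))=2.977084452; dist=6371·c=18967.005 ≈ 18967.0 km; running total=57025.0 km
Leg 4 bearing: y=sinΔλ·cosφ2=0.11024994, x=cosφ1·sinφ2-sinφ1·cosφ2·cosΔλ=0.12109767; θ=atan2(y, x)=42.3154° ≈ 42.3°
Leg 5: φ1=-0.8961219, φ2=-1.0894206, Δφ=-0.1932987, Δλ=2.7337441 rad; a=sin²(Δφ/2)+cosφ1·cosφ2·sin²(Δλ/2)=0.2866602196; c=2·atan2(√a, √(1-a))=1.129978159; dist=6371·c=7199.091 ≈ 7199.1 km; running total=64224.1 km
Leg 5 bearing: y=sinΔλ·cosφ2=0.18364174, x=cosφ1·sinφ2-sinφ1·cosφ2·cosΔλ=-0.88556212; θ=atan2(y, x)=168.2845° ≈ 168.3°

Leg 1: dist=9230.1 km, bearing=338.3°
Leg 2: dist=16864.9 km, bearing=74.5°
Leg 3: dist=11963.0 km, bearing=18.3°
Leg 4: dist=18967.0 km, bearing=42.3°
Leg 5: dist=7199.1 km, bearing=168.3°
Total: 64224.1 km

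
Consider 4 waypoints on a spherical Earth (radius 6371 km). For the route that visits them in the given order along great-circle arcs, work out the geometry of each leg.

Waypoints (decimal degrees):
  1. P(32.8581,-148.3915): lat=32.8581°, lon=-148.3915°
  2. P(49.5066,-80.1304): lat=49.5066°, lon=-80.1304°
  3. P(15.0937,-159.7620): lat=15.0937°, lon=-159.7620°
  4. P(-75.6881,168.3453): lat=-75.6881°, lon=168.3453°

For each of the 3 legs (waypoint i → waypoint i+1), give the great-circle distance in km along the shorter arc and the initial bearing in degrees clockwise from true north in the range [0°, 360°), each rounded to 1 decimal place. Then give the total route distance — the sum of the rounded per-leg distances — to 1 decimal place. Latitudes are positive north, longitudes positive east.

Leg 1: dist=5790.4 km, bearing=49.9°
Leg 2: dist=7993.6 km, bearing=272.2°
Leg 3: dist=10324.2 km, bearing=187.5°
Total: 24108.2 km

Leg 1: φ1=0.5734820, φ2=0.8640532, Δφ=0.2905711, Δλ=1.1913809 rad; a=sin²(Δφ/2)+cosφ1·cosφ2·sin²(Δλ/2)=0.1926810683; c=2·atan2(√a, √(1-a))=0.908869535; dist=6371·c=5790.408 ≈ 5790.4 km; running total=5790.4 km
Leg 1 bearing: y=sinΔλ·cosφ2=0.60317880, x=cosφ1·sinφ2-sinφ1·cosφ2·cosΔλ=0.50832631; θ=atan2(y, x)=49.8776° ≈ 49.9°
Leg 2: φ1=0.8640532, φ2=0.2634348, Δφ=-0.6006184, Δλ=-1.3898336 rad; a=sin²(Δφ/2)+cosφ1·cosφ2·sin²(Δλ/2)=0.3445670995; c=2·atan2(√a, √(1-a))=1.254692496; dist=6371·c=7993.646 ≈ 7993.6 km; running total=13784.0 km
Leg 2 bearing: y=sinΔλ·cosφ2=-0.94973548, x=cosφ1·sinφ2-sinφ1·cosφ2·cosΔλ=0.03694540; θ=atan2(y, x)=-87.7723° <0 so +360° → 272.2277° ≈ 272.2°
Leg 3: φ1=0.2634348, φ2=-1.3210065, Δφ=-1.5844413, Δλ=5.7265527 rad; a=sin²(Δφ/2)+cosφ1·cosφ2·sin²(Δλ/2)=0.5248373741; c=2·atan2(√a, √(1-a))=1.620491527; dist=6371·c=10324.152 ≈ 10324.2 km; running total=24108.2 km
Leg 3 bearing: y=sinΔλ·cosφ2=-0.13060336, x=cosφ1·sinφ2-sinφ1·cosφ2·cosΔλ=-0.99018947; θ=atan2(y, x)=-172.4862° <0 so +360° → 187.5138° ≈ 187.5°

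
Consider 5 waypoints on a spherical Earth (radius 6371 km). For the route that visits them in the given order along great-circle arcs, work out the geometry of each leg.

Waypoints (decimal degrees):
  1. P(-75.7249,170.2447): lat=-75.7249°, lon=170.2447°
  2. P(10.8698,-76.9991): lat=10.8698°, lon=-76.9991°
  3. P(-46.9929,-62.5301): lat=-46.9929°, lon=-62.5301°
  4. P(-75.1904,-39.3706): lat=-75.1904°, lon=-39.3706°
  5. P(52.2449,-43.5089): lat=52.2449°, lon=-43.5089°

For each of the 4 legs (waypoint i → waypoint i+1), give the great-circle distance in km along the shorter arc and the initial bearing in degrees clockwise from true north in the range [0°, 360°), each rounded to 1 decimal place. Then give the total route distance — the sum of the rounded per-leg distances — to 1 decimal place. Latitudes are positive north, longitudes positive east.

Leg 1: φ1=-1.3216488, φ2=0.1897138, Δφ=1.5113626, Δλ=-4.3152184 rad; a=sin²(Δφ/2)+cosφ1·cosφ2·sin²(Δλ/2)=0.6382114099; c=2·atan2(√a, √(1-a))=1.850866221; dist=6371·c=11791.869 ≈ 11791.9 km; running total=11791.9 km
Leg 1 bearing: y=sinΔλ·cosφ2=0.90561397, x=cosφ1·sinφ2-sinφ1·cosφ2·cosΔλ=-0.32164229; θ=atan2(y, x)=109.5533° ≈ 109.6°
Leg 2: φ1=0.1897138, φ2=-0.8201808, Δφ=-1.0098946, Δλ=0.2525317 rad; a=sin²(Δφ/2)+cosφ1·cosφ2·sin²(Δλ/2)=0.2446478699; c=2·atan2(√a, √(1-a))=1.034792596; dist=6371·c=6592.664 ≈ 6592.7 km; running total=18384.6 km
Leg 2 bearing: y=sinΔλ·cosφ2=0.17042413, x=cosφ1·sinφ2-sinφ1·cosφ2·cosΔλ=-0.84269613; θ=atan2(y, x)=168.5669° ≈ 168.6°
Leg 3: φ1=-0.8201808, φ2=-1.3123200, Δφ=-0.4921392, Δλ=0.4042095 rad; a=sin²(Δφ/2)+cosφ1·cosφ2·sin²(Δλ/2)=0.0663629752; c=2·atan2(√a, √(1-a))=0.521096057; dist=6371·c=3319.903 ≈ 3319.9 km; running total=21704.5 km
Leg 3 bearing: y=sinΔλ·cosφ2=0.10052851, x=cosφ1·sinφ2-sinφ1·cosφ2·cosΔλ=-0.48757537; θ=atan2(y, x)=168.34998° ≈ 168.3°
Leg 4: φ1=-1.3123200, φ2=0.9118455, Δφ=2.2241656, Δλ=-0.0722270 rad; a=sin²(Δφ/2)+cosφ1·cosφ2·sin²(Δλ/2)=0.8041366052; c=2·atan2(√a, √(1-a))=2.224679556; dist=6371·c=14173.433 ≈ 14173.4 km; running total=35877.9 km
Leg 4 bearing: y=sinΔλ·cosφ2=-0.04418524, x=cosφ1·sinφ2-sinφ1·cosφ2·cosΔλ=0.79249692; θ=atan2(y, x)=-3.1912° <0 so +360° → 356.8088° ≈ 356.8°

Leg 1: dist=11791.9 km, bearing=109.6°
Leg 2: dist=6592.7 km, bearing=168.6°
Leg 3: dist=3319.9 km, bearing=168.3°
Leg 4: dist=14173.4 km, bearing=356.8°
Total: 35877.9 km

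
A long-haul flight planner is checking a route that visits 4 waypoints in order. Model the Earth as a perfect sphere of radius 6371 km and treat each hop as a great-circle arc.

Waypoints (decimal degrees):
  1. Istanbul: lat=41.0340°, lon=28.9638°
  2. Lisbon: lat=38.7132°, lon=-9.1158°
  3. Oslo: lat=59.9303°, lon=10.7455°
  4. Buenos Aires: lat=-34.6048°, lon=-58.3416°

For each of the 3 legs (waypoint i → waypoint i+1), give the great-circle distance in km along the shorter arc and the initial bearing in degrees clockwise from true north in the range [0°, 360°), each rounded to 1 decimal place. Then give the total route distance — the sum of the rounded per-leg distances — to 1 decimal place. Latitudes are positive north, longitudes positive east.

Leg 1: dist=3234.1 km, bearing=278.1°
Leg 2: dist=2739.6 km, bearing=24.1°
Leg 3: dist=12246.7 km, bearing=235.0°
Total: 18220.4 km

Leg 1: φ1=0.7161784, φ2=0.6756728, Δφ=-0.0405056, Δλ=-0.6646144 rad; a=sin²(Δφ/2)+cosφ1·cosφ2·sin²(Δλ/2)=0.0630489795; c=2·atan2(√a, √(1-a))=0.507623818; dist=6371·c=3234.071 ≈ 3234.1 km; running total=3234.1 km
Leg 1 bearing: y=sinΔλ·cosφ2=-0.48124601, x=cosφ1·sinφ2-sinφ1·cosφ2·cosΔλ=0.06853832; θ=atan2(y, x)=-81.8945° <0 so +360° → 278.1055° ≈ 278.1°
Leg 2: φ1=0.6756728, φ2=1.0459811, Δφ=0.3703083, Δλ=0.3466451 rad; a=sin²(Δφ/2)+cosφ1·cosφ2·sin²(Δλ/2)=0.0455198070; c=2·atan2(√a, √(1-a))=0.430012866; dist=6371·c=2739.612 ≈ 2739.6 km; running total=5973.7 km
Leg 2 bearing: y=sinΔλ·cosφ2=0.17022998, x=cosφ1·sinφ2-sinφ1·cosφ2·cosΔλ=0.38054273; θ=atan2(y, x)=24.1006° ≈ 24.1°
Leg 3: φ1=1.0459811, φ2=-0.6039677, Δφ=-1.6499488, Δλ=-1.2057974 rad; a=sin²(Δφ/2)+cosφ1·cosφ2·sin²(Δλ/2)=0.6721357675; c=2·atan2(√a, √(1-a))=1.922259106; dist=6371·c=12246.713 ≈ 12246.7 km; running total=18220.4 km
Leg 3 bearing: y=sinΔλ·cosφ2=-0.76886711, x=cosφ1·sinφ2-sinφ1·cosφ2·cosΔλ=-0.53881396; θ=atan2(y, x)=-125.0224° <0 so +360° → 234.9776° ≈ 235.0°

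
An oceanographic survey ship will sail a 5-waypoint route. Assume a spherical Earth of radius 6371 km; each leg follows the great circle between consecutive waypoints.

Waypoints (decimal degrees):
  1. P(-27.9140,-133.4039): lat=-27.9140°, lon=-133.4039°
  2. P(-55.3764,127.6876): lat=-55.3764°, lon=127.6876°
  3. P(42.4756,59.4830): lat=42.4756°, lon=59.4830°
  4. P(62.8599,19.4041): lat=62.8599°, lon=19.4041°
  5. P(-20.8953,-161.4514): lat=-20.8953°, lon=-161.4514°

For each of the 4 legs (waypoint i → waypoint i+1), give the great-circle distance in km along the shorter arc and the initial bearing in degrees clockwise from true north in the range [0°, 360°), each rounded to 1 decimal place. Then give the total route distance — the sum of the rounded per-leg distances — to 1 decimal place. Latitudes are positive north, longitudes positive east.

Leg 1: dist=8016.3 km, bearing=216.2°
Leg 2: dist=12629.9 km, bearing=311.6°
Leg 3: dist=3432.2 km, bearing=325.1°
Leg 4: dist=15348.4 km, bearing=1.2°
Total: 39426.8 km

Leg 1: φ1=-0.4871912, φ2=-0.9665005, Δφ=-0.4793093, Δλ=4.5569063 rad; a=sin²(Δφ/2)+cosφ1·cosφ2·sin²(Δλ/2)=0.3462558033; c=2·atan2(√a, √(1-a))=1.258243909; dist=6371·c=8016.272 ≈ 8016.3 km; running total=8016.3 km
Leg 1 bearing: y=sinΔλ·cosφ2=-0.56132870, x=cosφ1·sinφ2-sinφ1·cosφ2·cosΔλ=-0.76834951; θ=atan2(y, x)=-143.8495° <0 so +360° → 216.1505° ≈ 216.2°
Leg 2: φ1=-0.9665005, φ2=0.7413391, Δφ=1.7078396, Δλ=-1.1903948 rad; a=sin²(Δφ/2)+cosφ1·cosφ2·sin²(Δλ/2)=0.7000439379; c=2·atan2(√a, √(1-a))=1.982409055; dist=6371·c=12629.928 ≈ 12629.9 km; running total=20646.2 km
Leg 2 bearing: y=sinΔλ·cosφ2=-0.68484062, x=cosφ1·sinφ2-sinφ1·cosφ2·cosΔλ=0.60903450; θ=atan2(y, x)=-48.3530° <0 so +360° → 311.6470° ≈ 311.6°
Leg 3: φ1=0.7413391, φ2=1.0971122, Δφ=0.3557732, Δλ=-0.6995088 rad; a=sin²(Δφ/2)+cosφ1·cosφ2·sin²(Δλ/2)=0.0708178688; c=2·atan2(√a, √(1-a))=0.538723528; dist=6371·c=3432.208 ≈ 3432.2 km; running total=24078.4 km
Leg 3 bearing: y=sinΔλ·cosφ2=-0.29369996, x=cosφ1·sinφ2-sinφ1·cosφ2·cosΔλ=0.42065559; θ=atan2(y, x)=-34.9226° <0 so +360° → 325.0774° ≈ 325.1°
Leg 4: φ1=1.0971122, φ2=-0.3646918, Δφ=-1.4618040, Δλ=-3.1565239 rad; a=sin²(Δφ/2)+cosφ1·cosφ2·sin²(Δλ/2)=0.8717552995; c=2·atan2(√a, √(1-a))=2.409101174; dist=6371·c=15348.384 ≈ 15348.4 km; running total=39426.8 km
Leg 4 bearing: y=sinΔλ·cosφ2=0.01394880, x=cosφ1·sinφ2-sinφ1·cosφ2·cosΔλ=0.66857866; θ=atan2(y, x)=1.1952° ≈ 1.2°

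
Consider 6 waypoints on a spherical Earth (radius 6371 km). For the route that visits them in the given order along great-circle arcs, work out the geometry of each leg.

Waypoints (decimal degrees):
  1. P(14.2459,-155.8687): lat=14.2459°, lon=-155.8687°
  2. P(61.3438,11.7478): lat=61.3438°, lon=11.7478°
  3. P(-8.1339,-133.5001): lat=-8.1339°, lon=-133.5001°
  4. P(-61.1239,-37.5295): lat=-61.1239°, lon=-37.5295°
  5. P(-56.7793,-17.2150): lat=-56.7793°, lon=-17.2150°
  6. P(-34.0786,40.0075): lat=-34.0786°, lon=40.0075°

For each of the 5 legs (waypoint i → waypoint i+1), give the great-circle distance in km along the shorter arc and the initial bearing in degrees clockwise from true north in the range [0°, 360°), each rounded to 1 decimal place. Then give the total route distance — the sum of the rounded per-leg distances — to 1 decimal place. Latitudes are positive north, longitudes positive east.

Leg 1: dist=11538.9 km, bearing=6.1°
Leg 2: dist=13448.4 km, bearing=318.9°
Leg 3: dist=9534.6 km, bearing=151.2°
Leg 4: dist=1254.7 km, bearing=76.4°
Leg 5: dist=4937.5 km, bearing=84.4°
Total: 40714.1 km

Leg 1: φ1=0.2486379, φ2=1.0706513, Δφ=0.8220134, Δλ=2.9254598 rad; a=sin²(Δφ/2)+cosφ1·cosφ2·sin²(Δλ/2)=0.6190249335; c=2·atan2(√a, √(1-a))=1.811153829; dist=6371·c=11538.861 ≈ 11538.9 km; running total=11538.9 km
Leg 1 bearing: y=sinΔλ·cosφ2=0.10284205, x=cosφ1·sinφ2-sinφ1·cosφ2·cosΔλ=0.96579282; θ=atan2(y, x)=6.0782° ≈ 6.1°
Leg 2: φ1=1.0706513, φ2=-0.1419633, Δφ=-1.2126146, Δλ=-2.5350541 rad; a=sin²(Δφ/2)+cosφ1·cosφ2·sin²(Δλ/2)=0.7571030101; c=2·atan2(√a, √(1-a))=2.110877975; dist=6371·c=13448.404 ≈ 13448.4 km; running total=24987.3 km
Leg 2 bearing: y=sinΔλ·cosφ2=-0.56429247, x=cosφ1·sinφ2-sinφ1·cosφ2·cosΔλ=0.64588402; θ=atan2(y, x)=-41.1429° <0 so +360° → 318.8571° ≈ 318.9°
Leg 3: φ1=-0.1419633, φ2=-1.0668133, Δφ=-0.9248500, Δλ=1.6750030 rad; a=sin²(Δφ/2)+cosφ1·cosφ2·sin²(Δλ/2)=0.4629157377; c=2·atan2(√a, √(1-a))=1.496559634; dist=6371·c=9534.581 ≈ 9534.6 km; running total=34521.9 km
Leg 3 bearing: y=sinΔλ·cosφ2=0.48029752, x=cosφ1·sinφ2-sinφ1·cosφ2·cosΔλ=-0.87396414; θ=atan2(y, x)=151.2085° ≈ 151.2°
Leg 4: φ1=-1.0668133, φ2=-0.9909857, Δφ=0.0758276, Δλ=0.3545549 rad; a=sin²(Δφ/2)+cosφ1·cosφ2·sin²(Δλ/2)=0.0096648609; c=2·atan2(√a, √(1-a))=0.196938152; dist=6371·c=1254.693 ≈ 1254.7 km; running total=35776.6 km
Leg 4 bearing: y=sinΔλ·cosφ2=0.19020411, x=cosφ1·sinφ2-sinφ1·cosφ2·cosΔλ=0.04591518; θ=atan2(y, x)=76.4285° ≈ 76.4°
Leg 5: φ1=-0.9909857, φ2=-0.5947838, Δφ=0.3962020, Δλ=0.9987210 rad; a=sin²(Δφ/2)+cosφ1·cosφ2·sin²(Δλ/2)=0.1427901269; c=2·atan2(√a, √(1-a))=0.775001840; dist=6371·c=4937.537 ≈ 4937.5 km; running total=40714.1 km
Leg 5 bearing: y=sinΔλ·cosφ2=0.69639197, x=cosφ1·sinφ2-sinφ1·cosφ2·cosΔλ=0.06813699; θ=atan2(y, x)=84.4118° ≈ 84.4°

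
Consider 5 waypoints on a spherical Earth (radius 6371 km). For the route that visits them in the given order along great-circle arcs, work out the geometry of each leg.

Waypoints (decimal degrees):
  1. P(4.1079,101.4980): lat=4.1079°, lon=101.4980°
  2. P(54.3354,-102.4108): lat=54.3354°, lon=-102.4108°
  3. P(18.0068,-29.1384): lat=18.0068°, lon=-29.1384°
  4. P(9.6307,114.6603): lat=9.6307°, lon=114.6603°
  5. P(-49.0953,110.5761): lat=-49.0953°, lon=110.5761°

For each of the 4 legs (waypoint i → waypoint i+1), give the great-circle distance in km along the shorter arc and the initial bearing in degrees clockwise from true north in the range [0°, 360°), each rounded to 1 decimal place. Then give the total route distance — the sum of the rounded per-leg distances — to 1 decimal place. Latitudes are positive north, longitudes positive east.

Leg 1: dist=13149.7 km, bearing=15.6°
Leg 2: dist=7310.9 km, bearing=92.6°
Leg 3: dist=14991.4 km, bearing=55.2°
Leg 4: dist=6542.2 km, bearing=183.1°
Total: 41994.2 km

Leg 1: φ1=0.0716964, φ2=0.9483316, Δφ=0.8766353, Δλ=-3.5588799 rad; a=sin²(Δφ/2)+cosφ1·cosφ2·sin²(Δλ/2)=0.7367205041; c=2·atan2(√a, √(1-a))=2.063989594; dist=6371·c=13149.678 ≈ 13149.7 km; running total=13149.7 km
Leg 1 bearing: y=sinΔλ·cosφ2=0.23629536, x=cosφ1·sinφ2-sinφ1·cosφ2·cosΔλ=0.84853881; θ=atan2(y, x)=15.5611° ≈ 15.6°
Leg 2: φ1=0.9483316, φ2=0.3142779, Δφ=-0.6340537, Δλ=1.2788446 rad; a=sin²(Δφ/2)+cosφ1·cosφ2·sin²(Δλ/2)=0.2946286366; c=2·atan2(√a, √(1-a))=1.147527798; dist=6371·c=7310.900 ≈ 7310.9 km; running total=20460.6 km
Leg 2 bearing: y=sinΔλ·cosφ2=0.91077644, x=cosφ1·sinφ2-sinφ1·cosφ2·cosΔλ=-0.04215078; θ=atan2(y, x)=92.6498° ≈ 92.6°
Leg 3: φ1=0.3142779, φ2=0.1680874, Δφ=-0.1461905, Δλ=2.5097608 rad; a=sin²(Δφ/2)+cosφ1·cosφ2·sin²(Δλ/2)=0.8524451842; c=2·atan2(√a, √(1-a))=2.353064901; dist=6371·c=14991.376 ≈ 14991.4 km; running total=35452.0 km
Leg 3 bearing: y=sinΔλ·cosφ2=0.58230004, x=cosφ1·sinφ2-sinφ1·cosφ2·cosΔλ=0.40503856; θ=atan2(y, x)=55.1781° ≈ 55.2°
Leg 4: φ1=0.1680874, φ2=-0.8568746, Δφ=-1.0249621, Δλ=-0.0712827 rad; a=sin²(Δφ/2)+cosφ1·cosφ2·sin²(Δλ/2)=0.2412540719; c=2·atan2(√a, √(1-a))=1.026879125; dist=6371·c=6542.247 ≈ 6542.2 km; running total=41994.2 km
Leg 4 bearing: y=sinΔλ·cosφ2=-0.04663662, x=cosφ1·sinφ2-sinφ1·cosφ2·cosΔλ=-0.85441629; θ=atan2(y, x)=-176.8757° <0 so +360° → 183.1243° ≈ 183.1°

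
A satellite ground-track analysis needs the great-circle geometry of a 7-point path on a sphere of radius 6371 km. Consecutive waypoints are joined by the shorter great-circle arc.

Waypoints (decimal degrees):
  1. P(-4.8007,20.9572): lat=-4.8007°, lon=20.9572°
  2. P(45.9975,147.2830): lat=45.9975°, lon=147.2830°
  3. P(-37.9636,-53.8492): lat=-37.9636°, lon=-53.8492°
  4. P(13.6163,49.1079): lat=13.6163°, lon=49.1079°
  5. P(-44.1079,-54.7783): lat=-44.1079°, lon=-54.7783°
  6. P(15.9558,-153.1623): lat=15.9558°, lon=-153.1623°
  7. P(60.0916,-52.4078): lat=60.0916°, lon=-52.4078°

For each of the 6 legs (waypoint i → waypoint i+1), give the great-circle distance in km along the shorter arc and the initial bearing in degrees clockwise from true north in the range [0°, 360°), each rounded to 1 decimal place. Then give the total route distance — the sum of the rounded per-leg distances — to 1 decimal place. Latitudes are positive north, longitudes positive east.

Leg 1: φ1=-0.0837880, φ2=0.8028078, Δφ=0.8865958, Δλ=2.2048011 rad; a=sin²(Δφ/2)+cosφ1·cosφ2·sin²(Δλ/2)=0.7351364547; c=2·atan2(√a, √(1-a))=2.060396318; dist=6371·c=13126.785 ≈ 13126.8 km; running total=13126.8 km
Leg 1 bearing: y=sinΔλ·cosφ2=0.55968487, x=cosφ1·sinφ2-sinφ1·cosφ2·cosΔλ=0.68234612; θ=atan2(y, x)=39.3598° ≈ 39.4°
Leg 2: φ1=0.8028078, φ2=-0.6625898, Δφ=-1.4653976, Δλ=-3.5104191 rad; a=sin²(Δφ/2)+cosφ1·cosφ2·sin²(Δλ/2)=0.9766768379; c=2·atan2(√a, √(1-a))=2.834954265; dist=6371·c=18061.494 ≈ 18061.5 km; running total=31188.3 km
Leg 2 bearing: y=sinΔλ·cosφ2=0.28423543, x=cosφ1·sinφ2-sinφ1·cosφ2·cosΔλ=0.10162179; θ=atan2(y, x)=70.3267° ≈ 70.3°
Leg 3: φ1=-0.6625898, φ2=0.2376493, Δφ=0.9002391, Δλ=1.7969404 rad; a=sin²(Δφ/2)+cosφ1·cosφ2·sin²(Δλ/2)=0.6583141913; c=2·atan2(√a, √(1-a))=1.892969198; dist=6371·c=12060.107 ≈ 12060.1 km; running total=43248.4 km
Leg 3 bearing: y=sinΔλ·cosφ2=0.94714792, x=cosφ1·sinφ2-sinφ1·cosφ2·cosΔλ=0.05154893; θ=atan2(y, x)=86.8847° ≈ 86.9°
Leg 4: φ1=0.2376493, φ2=-0.7698281, Δφ=-1.0074773, Δλ=-1.8131562 rad; a=sin²(Δφ/2)+cosφ1·cosφ2·sin²(Δλ/2)=0.6656669866; c=2·atan2(√a, √(1-a))=1.908513387; dist=6371·c=12159.139 ≈ 12159.1 km; running total=55407.5 km
Leg 4 bearing: y=sinΔλ·cosφ2=-0.69704541, x=cosφ1·sinφ2-sinφ1·cosφ2·cosΔλ=-0.63588167; θ=atan2(y, x)=-132.3727° <0 so +360° → 227.6273° ≈ 227.6°
Leg 5: φ1=-0.7698281, φ2=0.2784812, Δφ=1.0483093, Δλ=-1.7171247 rad; a=sin²(Δφ/2)+cosφ1·cosφ2·sin²(Δλ/2)=0.6459954628; c=2·atan2(√a, √(1-a))=1.867104146; dist=6371·c=11895.321 ≈ 11895.3 km; running total=67302.8 km
Leg 5 bearing: y=sinΔλ·cosφ2=-0.95119886, x=cosφ1·sinφ2-sinφ1·cosφ2·cosΔλ=0.09980998; θ=atan2(y, x)=-84.0098° <0 so +360° → 275.9902° ≈ 276.0°
Leg 6: φ1=0.2784812, φ2=1.0487963, Δφ=0.7703150, Δλ=1.7584978 rad; a=sin²(Δφ/2)+cosφ1·cosφ2·sin²(Δλ/2)=0.4255857358; c=2·atan2(√a, √(1-a))=1.421412825; dist=6371·c=9055.821 ≈ 9055.8 km; running total=76358.6 km
Leg 6 bearing: y=sinΔλ·cosφ2=0.48985703, x=cosφ1·sinφ2-sinφ1·cosφ2·cosΔλ=0.85900533; θ=atan2(y, x)=29.6944° ≈ 29.7°

Leg 1: dist=13126.8 km, bearing=39.4°
Leg 2: dist=18061.5 km, bearing=70.3°
Leg 3: dist=12060.1 km, bearing=86.9°
Leg 4: dist=12159.1 km, bearing=227.6°
Leg 5: dist=11895.3 km, bearing=276.0°
Leg 6: dist=9055.8 km, bearing=29.7°
Total: 76358.6 km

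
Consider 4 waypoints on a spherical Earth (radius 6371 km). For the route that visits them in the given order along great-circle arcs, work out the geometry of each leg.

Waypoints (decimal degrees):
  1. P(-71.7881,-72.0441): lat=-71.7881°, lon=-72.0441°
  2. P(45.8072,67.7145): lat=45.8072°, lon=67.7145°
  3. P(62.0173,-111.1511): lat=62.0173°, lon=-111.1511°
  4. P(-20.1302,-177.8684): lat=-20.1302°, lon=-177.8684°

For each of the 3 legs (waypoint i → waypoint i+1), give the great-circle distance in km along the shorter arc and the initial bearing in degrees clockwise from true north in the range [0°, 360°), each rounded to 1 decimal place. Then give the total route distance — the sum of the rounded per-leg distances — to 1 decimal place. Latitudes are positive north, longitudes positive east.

Leg 1: φ1=-1.2529387, φ2=0.7994865, Δφ=2.0524252, Δλ=2.4392477 rad; a=sin²(Δφ/2)+cosφ1·cosφ2·sin²(Δλ/2)=0.9236897314; c=2·atan2(√a, √(1-a))=2.581826799; dist=6371·c=16448.819 ≈ 16448.8 km; running total=16448.8 km
Leg 1 bearing: y=sinΔλ·cosφ2=0.45031702, x=cosφ1·sinφ2-sinφ1·cosφ2·cosΔλ=-0.28135855; θ=atan2(y, x)=121.9972° ≈ 122.0°
Leg 2: φ1=0.7994865, φ2=1.0824061, Δφ=0.2829196, Δλ=-3.1217936 rad; a=sin²(Δφ/2)+cosφ1·cosφ2·sin²(Δλ/2)=0.3469167415; c=2·atan2(√a, √(1-a))=1.259632777; dist=6371·c=8025.120 ≈ 8025.1 km; running total=24473.9 km
Leg 2 bearing: y=sinΔλ·cosφ2=-0.00928919, x=cosφ1·sinφ2-sinφ1·cosφ2·cosΔλ=0.95193265; θ=atan2(y, x)=-0.5591° <0 so +360° → 359.4409° ≈ 359.4°
Leg 3: φ1=1.0824061, φ2=-0.3513383, Δφ=-1.4337443, Δλ=-1.1644366 rad; a=sin²(Δφ/2)+cosφ1·cosφ2·sin²(Δλ/2)=0.5648934028; c=2·atan2(√a, √(1-a))=1.700950291; dist=6371·c=10836.754 ≈ 10836.8 km; running total=35310.7 km
Leg 3 bearing: y=sinΔλ·cosφ2=-0.86245333, x=cosφ1·sinφ2-sinφ1·cosφ2·cosΔλ=-0.48921329; θ=atan2(y, x)=-119.5634° <0 so +360° → 240.4366° ≈ 240.4°

Leg 1: dist=16448.8 km, bearing=122.0°
Leg 2: dist=8025.1 km, bearing=359.4°
Leg 3: dist=10836.8 km, bearing=240.4°
Total: 35310.7 km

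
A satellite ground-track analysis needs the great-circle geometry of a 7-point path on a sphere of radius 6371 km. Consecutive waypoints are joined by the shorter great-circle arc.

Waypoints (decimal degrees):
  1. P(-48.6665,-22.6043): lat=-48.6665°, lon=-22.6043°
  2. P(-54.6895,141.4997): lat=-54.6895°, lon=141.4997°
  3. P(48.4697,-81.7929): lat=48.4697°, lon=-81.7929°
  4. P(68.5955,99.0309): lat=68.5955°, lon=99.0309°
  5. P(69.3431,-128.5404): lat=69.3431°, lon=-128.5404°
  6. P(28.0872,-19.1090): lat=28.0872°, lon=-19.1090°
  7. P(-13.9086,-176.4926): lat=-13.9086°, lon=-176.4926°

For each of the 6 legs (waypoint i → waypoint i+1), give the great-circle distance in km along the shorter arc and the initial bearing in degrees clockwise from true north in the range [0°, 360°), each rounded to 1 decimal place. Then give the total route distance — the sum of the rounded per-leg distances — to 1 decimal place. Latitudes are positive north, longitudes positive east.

Leg 1: φ1=-0.8493907, φ2=-0.9545118, Δφ=-0.1051212, Δλ=2.8641551 rad; a=sin²(Δφ/2)+cosφ1·cosφ2·sin²(Δλ/2)=0.3772008244; c=2·atan2(√a, √(1-a))=1.322659426; dist=6371·c=8426.663 ≈ 8426.7 km; running total=8426.7 km
Leg 1 bearing: y=sinΔλ·cosφ2=0.15831159, x=cosφ1·sinφ2-sinφ1·cosφ2·cosΔλ=-0.95635709; θ=atan2(y, x)=170.6007° ≈ 170.6°
Leg 2: φ1=-0.9545118, φ2=0.8459559, Δφ=1.8004677, Δλ=-3.8971911 rad; a=sin²(Δφ/2)+cosφ1·cosφ2·sin²(Δλ/2)=0.9449112084; c=2·atan2(√a, √(1-a))=2.667752174; dist=6371·c=16996.249 ≈ 16996.2 km; running total=25422.9 km
Leg 2 bearing: y=sinΔλ·cosφ2=0.45464624, x=cosφ1·sinφ2-sinφ1·cosφ2·cosΔλ=0.03889557; θ=atan2(y, x)=85.1102° ≈ 85.1°
Leg 3: φ1=0.8459559, φ2=1.1972173, Δφ=0.3512615, Δλ=3.1559707 rad; a=sin²(Δφ/2)+cosφ1·cosφ2·sin²(Δλ/2)=0.2724854296; c=2·atan2(√a, √(1-a))=1.098391388; dist=6371·c=6997.852 ≈ 6997.9 km; running total=32420.8 km
Leg 3 bearing: y=sinΔλ·cosφ2=-0.00524708, x=cosφ1·sinφ2-sinφ1·cosφ2·cosΔλ=0.89046109; θ=atan2(y, x)=-0.3376° <0 so +360° → 359.6624° ≈ 359.7°
Leg 4: φ1=1.1972173, φ2=1.2102654, Δφ=0.0130481, Δλ=-3.9718685 rad; a=sin²(Δφ/2)+cosφ1·cosφ2·sin²(Δλ/2)=0.1078443681; c=2·atan2(√a, √(1-a))=0.669211187; dist=6371·c=4263.544 ≈ 4263.5 km; running total=36684.3 km
Leg 4 bearing: y=sinΔλ·cosφ2=0.26038649, x=cosφ1·sinφ2-sinφ1·cosφ2·cosΔλ=0.56307612; θ=atan2(y, x)=24.8175° ≈ 24.8°
Leg 5: φ1=1.2102654, φ2=0.4902141, Δφ=-0.7200513, Δλ=1.9099382 rad; a=sin²(Δφ/2)+cosφ1·cosφ2·sin²(Δλ/2)=0.3314960340; c=2·atan2(√a, √(1-a))=1.227059218; dist=6371·c=7817.594 ≈ 7817.6 km; running total=44501.9 km
Leg 5 bearing: y=sinΔλ·cosφ2=0.83198055, x=cosφ1·sinφ2-sinφ1·cosφ2·cosΔλ=0.44071988; θ=atan2(y, x)=62.0888° ≈ 62.1°
Leg 6: φ1=0.4902141, φ2=-0.2427509, Δφ=-0.7329650, Δλ=-2.7468620 rad; a=sin²(Δφ/2)+cosφ1·cosφ2·sin²(Δλ/2)=0.9518412806; c=2·atan2(√a, √(1-a))=2.699089321; dist=6371·c=17195.898 ≈ 17195.9 km; running total=61697.8 km
Leg 6 bearing: y=sinΔλ·cosφ2=-0.37328443, x=cosφ1·sinφ2-sinφ1·cosφ2·cosΔλ=0.20980124; θ=atan2(y, x)=-60.6622° <0 so +360° → 299.3378° ≈ 299.3°

Leg 1: dist=8426.7 km, bearing=170.6°
Leg 2: dist=16996.2 km, bearing=85.1°
Leg 3: dist=6997.9 km, bearing=359.7°
Leg 4: dist=4263.5 km, bearing=24.8°
Leg 5: dist=7817.6 km, bearing=62.1°
Leg 6: dist=17195.9 km, bearing=299.3°
Total: 61697.8 km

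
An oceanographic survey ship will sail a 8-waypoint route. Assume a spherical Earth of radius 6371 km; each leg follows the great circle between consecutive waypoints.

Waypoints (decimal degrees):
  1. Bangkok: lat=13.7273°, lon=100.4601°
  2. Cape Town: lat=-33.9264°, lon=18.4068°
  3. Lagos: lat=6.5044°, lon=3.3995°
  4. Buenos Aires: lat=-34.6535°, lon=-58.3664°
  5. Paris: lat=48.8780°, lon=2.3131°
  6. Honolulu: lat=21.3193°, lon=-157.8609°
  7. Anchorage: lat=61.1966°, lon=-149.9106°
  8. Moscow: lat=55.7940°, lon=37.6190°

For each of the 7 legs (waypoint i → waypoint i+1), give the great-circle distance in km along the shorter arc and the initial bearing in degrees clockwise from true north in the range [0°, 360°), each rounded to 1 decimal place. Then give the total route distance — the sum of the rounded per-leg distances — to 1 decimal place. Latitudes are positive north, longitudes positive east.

Leg 1: dist=10141.4 km, bearing=235.3°
Leg 2: dist=4765.3 km, bearing=337.8°
Leg 3: dist=7917.3 km, bearing=230.0°
Leg 4: dist=11053.4 km, bearing=35.5°
Leg 5: dist=11965.2 km, bearing=340.6°
Leg 6: dist=4476.9 km, bearing=5.9°
Leg 7: dist=6989.6 km, bearing=355.3°
Total: 57309.1 km

Leg 1: φ1=0.2395866, φ2=-0.5921274, Δφ=-0.8317140, Δλ=-1.4321002 rad; a=sin²(Δφ/2)+cosφ1·cosφ2·sin²(Δλ/2)=0.5105028801; c=2·atan2(√a, √(1-a))=1.591803632; dist=6371·c=10141.381 ≈ 10141.4 km; running total=10141.4 km
Leg 1 bearing: y=sinΔλ·cosφ2=-0.82178716, x=cosφ1·sinφ2-sinφ1·cosφ2·cosΔλ=-0.56940726; θ=atan2(y, x)=-124.7177° <0 so +360° → 235.2823° ≈ 235.3°
Leg 2: φ1=-0.5921274, φ2=0.1135232, Δφ=0.7056506, Δλ=-0.2619268 rad; a=sin²(Δφ/2)+cosφ1·cosφ2·sin²(Δλ/2)=0.1334643159; c=2·atan2(√a, √(1-a))=0.747969587; dist=6371·c=4765.314 ≈ 4765.3 km; running total=14906.7 km
Leg 2 bearing: y=sinΔλ·cosφ2=-0.25727534, x=cosφ1·sinφ2-sinφ1·cosφ2·cosΔλ=0.62961557; θ=atan2(y, x)=-22.2260° <0 so +360° → 337.7740° ≈ 337.8°
Leg 3: φ1=0.1135232, φ2=-0.6048177, Δφ=-0.7183409, Δλ=-1.0780183 rad; a=sin²(Δφ/2)+cosφ1·cosφ2·sin²(Δλ/2)=0.3388813176; c=2·atan2(√a, √(1-a))=1.242704354; dist=6371·c=7917.269 ≈ 7917.3 km; running total=22824.0 km
Leg 3 bearing: y=sinΔλ·cosφ2=-0.72473384, x=cosφ1·sinφ2-sinφ1·cosφ2·cosΔλ=-0.60903526; θ=atan2(y, x)=-130.0423° <0 so +360° → 229.9577° ≈ 230.0°
Leg 4: φ1=-0.6048177, φ2=0.8530820, Δφ=1.4578997, Δλ=1.0590571 rad; a=sin²(Δφ/2)+cosφ1·cosφ2·sin²(Δλ/2)=0.5817088358; c=2·atan2(√a, √(1-a))=1.734950235; dist=6371·c=11053.368 ≈ 11053.4 km; running total=33877.4 km
Leg 4 bearing: y=sinΔλ·cosφ2=0.57341385, x=cosφ1·sinφ2-sinφ1·cosφ2·cosΔλ=0.80280211; θ=atan2(y, x)=35.5369° ≈ 35.5°
Leg 5: φ1=0.8530820, φ2=0.3720920, Δφ=-0.4809901, Δλ=-2.7955637 rad; a=sin²(Δφ/2)+cosφ1·cosφ2·sin²(Δλ/2)=0.6512340244; c=2·atan2(√a, √(1-a))=1.878077255; dist=6371·c=11965.230 ≈ 11965.2 km; running total=45842.6 km
Leg 5 bearing: y=sinΔλ·cosφ2=-0.31595539, x=cosφ1·sinφ2-sinφ1·cosφ2·cosΔλ=0.89926930; θ=atan2(y, x)=-19.3588° <0 so +360° → 340.6412° ≈ 340.6°
Leg 6: φ1=0.3720920, φ2=1.0680822, Δφ=0.6959902, Δλ=0.1387589 rad; a=sin²(Δφ/2)+cosφ1·cosφ2·sin²(Δλ/2)=0.1184473940; c=2·atan2(√a, √(1-a))=0.702691957; dist=6371·c=4476.850 ≈ 4476.9 km; running total=50319.5 km
Leg 6 bearing: y=sinΔλ·cosφ2=0.06664050, x=cosφ1·sinφ2-sinφ1·cosφ2·cosΔλ=0.64282928; θ=atan2(y, x)=5.9186° ≈ 5.9°
Leg 7: φ1=1.0680822, φ2=0.9737890, Δφ=-0.0942932, Δλ=3.2730090 rad; a=sin²(Δφ/2)+cosφ1·cosφ2·sin²(Δλ/2)=0.2719100845; c=2·atan2(√a, √(1-a))=1.097098742; dist=6371·c=6989.616 ≈ 6989.6 km; running total=57309.1 km
Leg 7 bearing: y=sinΔλ·cosφ2=-0.07366584, x=cosφ1·sinφ2-sinφ1·cosφ2·cosΔλ=0.88683330; θ=atan2(y, x)=-4.7484° <0 so +360° → 355.2516° ≈ 355.3°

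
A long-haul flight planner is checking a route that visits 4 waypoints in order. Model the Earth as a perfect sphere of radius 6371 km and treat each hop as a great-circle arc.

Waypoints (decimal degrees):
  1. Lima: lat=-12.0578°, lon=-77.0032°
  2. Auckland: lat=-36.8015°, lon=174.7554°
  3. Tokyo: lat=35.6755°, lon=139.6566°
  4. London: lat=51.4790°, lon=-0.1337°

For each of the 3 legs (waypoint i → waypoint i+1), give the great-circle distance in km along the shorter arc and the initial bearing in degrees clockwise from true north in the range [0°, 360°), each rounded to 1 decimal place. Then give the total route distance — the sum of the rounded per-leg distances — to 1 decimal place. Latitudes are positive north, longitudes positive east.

Leg 1: φ1=-0.2104483, φ2=-0.6423073, Δφ=-0.4318590, Δλ=4.3940165 rad; a=sin²(Δφ/2)+cosφ1·cosφ2·sin²(Δλ/2)=0.5599859061; c=2·atan2(√a, √(1-a))=1.691057816; dist=6371·c=10773.729 ≈ 10773.7 km; running total=10773.7 km
Leg 1 bearing: y=sinΔλ·cosφ2=-0.76047662, x=cosφ1·sinφ2-sinφ1·cosφ2·cosΔλ=-0.63818655; θ=atan2(y, x)=-130.0031° <0 so +360° → 229.9969° ≈ 230.0°
Leg 2: φ1=-0.6423073, φ2=0.6226549, Δφ=1.2649623, Δλ=-0.6125896 rad; a=sin²(Δφ/2)+cosφ1·cosφ2·sin²(Δλ/2)=0.4085938270; c=2·atan2(√a, √(1-a))=1.386950079; dist=6371·c=8836.259 ≈ 8836.3 km; running total=19610.0 km
Leg 2 bearing: y=sinΔλ·cosφ2=-0.46708181, x=cosφ1·sinφ2-sinφ1·cosφ2·cosΔλ=0.86510937; θ=atan2(y, x)=-28.3651° <0 so +360° → 331.6349° ≈ 331.6°
Leg 3: φ1=0.6226549, φ2=0.8984780, Δφ=0.2758231, Δλ=-2.4398010 rad; a=sin²(Δφ/2)+cosφ1·cosφ2·sin²(Δλ/2)=0.4650434107; c=2·atan2(√a, √(1-a))=1.500826068; dist=6371·c=9561.763 ≈ 9561.8 km; running total=29171.8 km
Leg 3 bearing: y=sinΔλ·cosφ2=-0.40207250, x=cosφ1·sinφ2-sinφ1·cosφ2·cosΔλ=0.91293475; θ=atan2(y, x)=-23.7695° <0 so +360° → 336.2305° ≈ 336.2°

Leg 1: dist=10773.7 km, bearing=230.0°
Leg 2: dist=8836.3 km, bearing=331.6°
Leg 3: dist=9561.8 km, bearing=336.2°
Total: 29171.8 km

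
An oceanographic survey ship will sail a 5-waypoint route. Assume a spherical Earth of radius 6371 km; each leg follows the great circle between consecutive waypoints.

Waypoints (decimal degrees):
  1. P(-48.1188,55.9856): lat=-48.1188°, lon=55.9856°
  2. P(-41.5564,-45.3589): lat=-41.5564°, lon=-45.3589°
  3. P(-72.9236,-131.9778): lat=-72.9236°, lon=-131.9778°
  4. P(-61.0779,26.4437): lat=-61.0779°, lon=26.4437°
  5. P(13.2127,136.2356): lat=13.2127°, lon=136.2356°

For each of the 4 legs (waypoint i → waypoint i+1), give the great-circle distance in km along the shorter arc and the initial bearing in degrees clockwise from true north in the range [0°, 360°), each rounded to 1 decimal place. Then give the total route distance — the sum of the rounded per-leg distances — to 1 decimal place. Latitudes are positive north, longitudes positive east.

Leg 1: dist=7416.2 km, bearing=233.0°
Leg 2: dist=5524.0 km, bearing=202.6°
Leg 3: dist=5026.0 km, bearing=165.5°
Leg 4: dist=12350.2 km, bearing=101.0°
Total: 30316.4 km

Leg 1: φ1=-0.8398315, φ2=-0.7252960, Δφ=0.1145355, Δλ=-1.7687952 rad; a=sin²(Δφ/2)+cosφ1·cosφ2·sin²(Δλ/2)=0.3021886961; c=2·atan2(√a, √(1-a))=1.164050658; dist=6371·c=7416.167 ≈ 7416.2 km; running total=7416.2 km
Leg 1 bearing: y=sinΔλ·cosφ2=-0.73368288, x=cosφ1·sinφ2-sinφ1·cosφ2·cosΔλ=-0.55244201; θ=atan2(y, x)=-126.9787° <0 so +360° → 233.0213° ≈ 233.0°
Leg 2: φ1=-0.7252960, φ2=-1.2727569, Δφ=-0.5474609, Δλ=-1.5117850 rad; a=sin²(Δφ/2)+cosφ1·cosφ2·sin²(Δλ/2)=0.1764641611; c=2·atan2(√a, √(1-a))=0.867058959; dist=6371·c=5524.033 ≈ 5524.0 km; running total=12940.2 km
Leg 2 bearing: y=sinΔλ·cosφ2=-0.29313547, x=cosφ1·sinφ2-sinφ1·cosφ2·cosΔλ=-0.70382515; θ=atan2(y, x)=-157.3888° <0 so +360° → 202.6112° ≈ 202.6°
Leg 3: φ1=-1.2727569, φ2=-1.0660105, Δφ=0.2067465, Δλ=2.7649768 rad; a=sin²(Δφ/2)+cosφ1·cosφ2·sin²(Δλ/2)=0.1476848634; c=2·atan2(√a, √(1-a))=0.788894370; dist=6371·c=5026.046 ≈ 5026.0 km; running total=17966.2 km
Leg 3 bearing: y=sinΔλ·cosφ2=0.17786366, x=cosφ1·sinφ2-sinφ1·cosφ2·cosΔλ=-0.68692117; θ=atan2(y, x)=165.4833° ≈ 165.5°
Leg 4: φ1=-1.0660105, φ2=0.2306051, Δφ=1.2966156, Δλ=1.9162301 rad; a=sin²(Δφ/2)+cosφ1·cosφ2·sin²(Δλ/2)=0.6797402948; c=2·atan2(√a, √(1-a))=1.938507541; dist=6371·c=12350.232 ≈ 12350.2 km; running total=30316.4 km
Leg 4 bearing: y=sinΔλ·cosφ2=0.91602063, x=cosφ1·sinφ2-sinφ1·cosφ2·cosΔλ=-0.17798850; θ=atan2(y, x)=100.9959° ≈ 101.0°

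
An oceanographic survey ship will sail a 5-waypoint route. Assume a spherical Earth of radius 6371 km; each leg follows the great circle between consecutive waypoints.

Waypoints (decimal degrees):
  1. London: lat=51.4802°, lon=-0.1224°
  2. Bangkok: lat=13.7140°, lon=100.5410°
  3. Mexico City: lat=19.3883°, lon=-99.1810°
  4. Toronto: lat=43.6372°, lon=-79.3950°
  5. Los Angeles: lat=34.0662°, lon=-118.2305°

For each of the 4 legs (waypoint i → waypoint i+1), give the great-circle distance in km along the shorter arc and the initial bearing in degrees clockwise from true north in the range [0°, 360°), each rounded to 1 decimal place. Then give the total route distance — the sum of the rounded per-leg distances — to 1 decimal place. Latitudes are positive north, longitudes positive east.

Leg 1: φ1=0.8984990, φ2=0.2393545, Δφ=-0.6591445, Δλ=1.7569078 rad; a=sin²(Δφ/2)+cosφ1·cosφ2·sin²(Δλ/2)=0.4632339432; c=2·atan2(√a, √(1-a))=1.497197787; dist=6371·c=9538.647 ≈ 9538.6 km; running total=9538.6 km
Leg 1 bearing: y=sinΔλ·cosφ2=0.95471473, x=cosφ1·sinφ2-sinφ1·cosφ2·cosΔλ=0.28829292; θ=atan2(y, x)=73.1974° ≈ 73.2°
Leg 2: φ1=0.2393545, φ2=0.3383897, Δφ=0.0990352, Δλ=-3.4858065 rad; a=sin²(Δφ/2)+cosφ1·cosφ2·sin²(Δλ/2)=0.8919709083; c=2·atan2(√a, √(1-a))=2.471786161; dist=6371·c=15747.7496 ≈ 15747.7 km; running total=25286.3 km
Leg 2 bearing: y=sinΔλ·cosφ2=0.31831972, x=cosφ1·sinφ2-sinφ1·cosφ2·cosΔλ=0.53301762; θ=atan2(y, x)=30.8458° ≈ 30.8°
Leg 3: φ1=0.3383897, φ2=0.7616128, Δφ=0.4232231, Δλ=0.3453308 rad; a=sin²(Δφ/2)+cosφ1·cosφ2·sin²(Δλ/2)=0.0642666077; c=2·atan2(√a, √(1-a))=0.512611242; dist=6371·c=3265.846 ≈ 3265.8 km; running total=28552.1 km
Leg 3 bearing: y=sinΔλ·cosφ2=0.24498636, x=cosφ1·sinφ2-sinφ1·cosφ2·cosΔλ=0.42488508; θ=atan2(y, x)=29.9675° ≈ 30.0°
Leg 4: φ1=0.7616128, φ2=0.5945674, Δφ=-0.1670455, Δλ=-0.6778073 rad; a=sin²(Δφ/2)+cosφ1·cosφ2·sin²(Δλ/2)=0.0732226182; c=2·atan2(√a, √(1-a))=0.548025772; dist=6371·c=3491.472 ≈ 3491.5 km; running total=32043.6 km
Leg 4 bearing: y=sinΔλ·cosφ2=-0.51947282, x=cosφ1·sinφ2-sinφ1·cosφ2·cosΔλ=-0.03990311; θ=atan2(y, x)=-94.3925° <0 so +360° → 265.6075° ≈ 265.6°

Leg 1: dist=9538.6 km, bearing=73.2°
Leg 2: dist=15747.7 km, bearing=30.8°
Leg 3: dist=3265.8 km, bearing=30.0°
Leg 4: dist=3491.5 km, bearing=265.6°
Total: 32043.6 km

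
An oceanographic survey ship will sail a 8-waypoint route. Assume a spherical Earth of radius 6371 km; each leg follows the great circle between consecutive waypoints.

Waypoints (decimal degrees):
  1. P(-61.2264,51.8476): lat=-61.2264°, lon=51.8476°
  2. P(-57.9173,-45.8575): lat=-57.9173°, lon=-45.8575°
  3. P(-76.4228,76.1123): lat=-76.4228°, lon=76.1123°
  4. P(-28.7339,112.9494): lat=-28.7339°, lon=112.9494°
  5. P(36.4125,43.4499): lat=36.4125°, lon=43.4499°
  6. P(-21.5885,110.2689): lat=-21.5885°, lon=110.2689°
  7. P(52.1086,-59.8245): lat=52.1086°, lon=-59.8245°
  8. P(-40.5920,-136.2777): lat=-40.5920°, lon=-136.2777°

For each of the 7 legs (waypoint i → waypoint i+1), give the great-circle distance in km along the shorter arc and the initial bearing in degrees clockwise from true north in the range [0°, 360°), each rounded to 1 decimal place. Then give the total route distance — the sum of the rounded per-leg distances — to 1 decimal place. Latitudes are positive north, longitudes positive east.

Leg 1: dist=4992.2 km, bearing=228.2°
Leg 2: dist=4531.0 km, bearing=162.2°
Leg 3: dist=5648.5 km, bearing=42.7°
Leg 4: dist=10251.2 km, bearing=311.0°
Leg 5: dist=9521.9 km, bearing=121.0°
Leg 6: dist=16516.1 km, bearing=348.3°
Leg 7: dist=12658.9 km, bearing=233.8°
Total: 64119.8 km

Leg 1: φ1=-1.0686023, φ2=-1.0108476, Δφ=0.0577547, Δλ=-1.7052757 rad; a=sin²(Δφ/2)+cosφ1·cosφ2·sin²(Δλ/2)=0.1458055146; c=2·atan2(√a, √(1-a))=0.783583225; dist=6371·c=4992.209 ≈ 4992.2 km; running total=4992.2 km
Leg 1 bearing: y=sinΔλ·cosφ2=-0.52634723, x=cosφ1·sinφ2-sinφ1·cosφ2·cosΔλ=-0.47025914; θ=atan2(y, x)=-131.7788° <0 so +360° → 228.2212° ≈ 228.2°
Leg 2: φ1=-1.0108476, φ2=-1.3338295, Δφ=-0.3229819, Δλ=2.1287746 rad; a=sin²(Δφ/2)+cosφ1·cosφ2·sin²(Δλ/2)=0.1212072699; c=2·atan2(√a, √(1-a))=0.711190302; dist=6371·c=4530.993 ≈ 4531.0 km; running total=9523.2 km
Leg 2 bearing: y=sinΔλ·cosφ2=0.19914934, x=cosφ1·sinφ2-sinφ1·cosφ2·cosΔλ=-0.62161388; θ=atan2(y, x)=162.2359° ≈ 162.2°
Leg 3: φ1=-1.3338295, φ2=-0.5015012, Δφ=0.8323283, Δλ=0.6429287 rad; a=sin²(Δφ/2)+cosφ1·cosφ2·sin²(Δλ/2)=0.1839715671; c=2·atan2(√a, √(1-a))=0.886591692; dist=6371·c=5648.476 ≈ 5648.5 km; running total=15171.7 km
Leg 3 bearing: y=sinΔλ·cosφ2=0.52571549, x=cosφ1·sinφ2-sinφ1·cosφ2·cosΔλ=0.56932183; θ=atan2(y, x)=42.7196° ≈ 42.7°
Leg 4: φ1=-0.5015012, φ2=0.6355180, Δφ=1.1370192, Δλ=-1.2129951 rad; a=sin²(Δφ/2)+cosφ1·cosφ2·sin²(Δλ/2)=0.5191152072; c=2·atan2(√a, √(1-a))=1.609036060; dist=6371·c=10251.169 ≈ 10251.2 km; running total=25422.9 km
Leg 4 bearing: y=sinΔλ·cosφ2=-0.75379789, x=cosφ1·sinφ2-sinφ1·cosφ2·cosΔλ=0.65599327; θ=atan2(y, x)=-48.9686° <0 so +360° → 311.0314° ≈ 311.0°
Leg 5: φ1=0.6355180, φ2=-0.3767904, Δφ=-1.0123084, Δλ=1.1662116 rad; a=sin²(Δφ/2)+cosφ1·cosφ2·sin²(Δλ/2)=0.4619215988; c=2·atan2(√a, √(1-a))=1.494565715; dist=6371·c=9521.878 ≈ 9521.9 km; running total=34944.8 km
Leg 5 bearing: y=sinΔλ·cosφ2=0.85477975, x=cosφ1·sinφ2-sinφ1·cosφ2·cosΔλ=-0.51337289; θ=atan2(y, x)=120.9886° ≈ 121.0°
Leg 6: φ1=-0.3767904, φ2=0.9094666, Δφ=1.2862570, Δλ=-2.9686899 rad; a=sin²(Δφ/2)+cosφ1·cosφ2·sin²(Δλ/2)=0.9264679650; c=2·atan2(√a, √(1-a))=2.592380261; dist=6371·c=16516.055 ≈ 16516.1 km; running total=51460.9 km
Leg 6 bearing: y=sinΔλ·cosφ2=-0.10566283, x=cosφ1·sinφ2-sinφ1·cosφ2·cosΔλ=0.51121000; θ=atan2(y, x)=-11.6781° <0 so +360° → 348.3219° ≈ 348.3°
Leg 7: φ1=0.9094666, φ2=-0.7084640, Δφ=-1.6179307, Δλ=-1.3343601 rad; a=sin²(Δφ/2)+cosφ1·cosφ2·sin²(Δλ/2)=0.7021242230; c=2·atan2(√a, √(1-a))=1.986953323; dist=6371·c=12658.880 ≈ 12658.9 km; running total=64119.8 km
Leg 7 bearing: y=sinΔλ·cosφ2=-0.73823589, x=cosφ1·sinφ2-sinφ1·cosφ2·cosΔλ=-0.53999164; θ=atan2(y, x)=-126.1841° <0 so +360° → 233.8159° ≈ 233.8°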